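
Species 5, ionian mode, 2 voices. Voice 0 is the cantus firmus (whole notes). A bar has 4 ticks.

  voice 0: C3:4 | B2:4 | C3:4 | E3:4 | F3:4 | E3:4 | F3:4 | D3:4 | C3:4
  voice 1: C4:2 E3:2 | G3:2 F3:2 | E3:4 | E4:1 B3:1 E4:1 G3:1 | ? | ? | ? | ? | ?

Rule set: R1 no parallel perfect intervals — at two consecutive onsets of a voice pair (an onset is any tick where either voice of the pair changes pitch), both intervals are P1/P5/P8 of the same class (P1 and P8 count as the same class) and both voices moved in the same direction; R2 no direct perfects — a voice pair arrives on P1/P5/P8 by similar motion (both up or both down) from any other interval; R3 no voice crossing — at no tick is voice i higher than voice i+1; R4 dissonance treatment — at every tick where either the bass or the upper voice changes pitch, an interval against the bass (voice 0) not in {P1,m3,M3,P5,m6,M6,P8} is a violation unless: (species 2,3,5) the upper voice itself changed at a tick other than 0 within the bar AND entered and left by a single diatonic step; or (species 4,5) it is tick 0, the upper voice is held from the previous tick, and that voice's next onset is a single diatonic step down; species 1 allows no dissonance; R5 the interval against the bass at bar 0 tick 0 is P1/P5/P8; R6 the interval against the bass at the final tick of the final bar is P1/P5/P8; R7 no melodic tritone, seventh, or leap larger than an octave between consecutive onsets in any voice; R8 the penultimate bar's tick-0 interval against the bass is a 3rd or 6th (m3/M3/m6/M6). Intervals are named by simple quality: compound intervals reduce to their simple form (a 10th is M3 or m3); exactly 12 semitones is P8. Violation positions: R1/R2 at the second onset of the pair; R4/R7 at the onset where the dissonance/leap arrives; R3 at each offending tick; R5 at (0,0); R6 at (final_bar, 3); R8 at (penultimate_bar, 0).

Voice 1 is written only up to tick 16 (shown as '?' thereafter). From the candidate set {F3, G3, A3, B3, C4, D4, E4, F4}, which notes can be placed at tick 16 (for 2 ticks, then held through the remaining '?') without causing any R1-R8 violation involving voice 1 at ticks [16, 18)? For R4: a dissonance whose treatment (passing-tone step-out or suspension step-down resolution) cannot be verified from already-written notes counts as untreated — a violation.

F3: legal
G3: violates R4
A3: legal
B3: violates R4
C4: violates R2
D4: legal
E4: violates R4
F4: violates R2,R7

{A3, D4, F3}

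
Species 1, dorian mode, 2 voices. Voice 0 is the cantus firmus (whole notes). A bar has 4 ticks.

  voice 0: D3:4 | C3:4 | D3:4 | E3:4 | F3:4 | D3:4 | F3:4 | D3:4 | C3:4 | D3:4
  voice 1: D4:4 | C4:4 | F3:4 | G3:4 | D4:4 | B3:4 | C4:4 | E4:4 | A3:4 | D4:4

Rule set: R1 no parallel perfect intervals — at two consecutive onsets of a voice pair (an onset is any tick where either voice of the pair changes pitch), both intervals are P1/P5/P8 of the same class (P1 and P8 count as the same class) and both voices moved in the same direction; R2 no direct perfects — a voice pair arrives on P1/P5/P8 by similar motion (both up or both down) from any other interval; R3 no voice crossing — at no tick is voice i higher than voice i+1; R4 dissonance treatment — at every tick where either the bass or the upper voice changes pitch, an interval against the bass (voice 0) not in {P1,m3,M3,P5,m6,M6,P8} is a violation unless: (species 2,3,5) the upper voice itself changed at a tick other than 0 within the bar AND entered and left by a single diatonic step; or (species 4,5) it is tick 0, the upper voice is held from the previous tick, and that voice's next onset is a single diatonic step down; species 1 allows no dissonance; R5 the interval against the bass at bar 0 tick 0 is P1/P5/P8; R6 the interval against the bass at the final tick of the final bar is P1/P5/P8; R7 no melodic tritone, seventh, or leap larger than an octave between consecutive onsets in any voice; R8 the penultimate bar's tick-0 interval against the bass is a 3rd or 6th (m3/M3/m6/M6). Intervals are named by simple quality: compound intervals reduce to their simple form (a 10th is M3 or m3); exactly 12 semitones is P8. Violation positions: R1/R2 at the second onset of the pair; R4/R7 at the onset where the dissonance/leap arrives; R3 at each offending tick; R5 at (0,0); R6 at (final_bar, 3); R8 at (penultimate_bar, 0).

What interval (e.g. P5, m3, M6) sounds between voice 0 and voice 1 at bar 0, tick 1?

P8

voice 0=D3 voice 1=D4 -> P8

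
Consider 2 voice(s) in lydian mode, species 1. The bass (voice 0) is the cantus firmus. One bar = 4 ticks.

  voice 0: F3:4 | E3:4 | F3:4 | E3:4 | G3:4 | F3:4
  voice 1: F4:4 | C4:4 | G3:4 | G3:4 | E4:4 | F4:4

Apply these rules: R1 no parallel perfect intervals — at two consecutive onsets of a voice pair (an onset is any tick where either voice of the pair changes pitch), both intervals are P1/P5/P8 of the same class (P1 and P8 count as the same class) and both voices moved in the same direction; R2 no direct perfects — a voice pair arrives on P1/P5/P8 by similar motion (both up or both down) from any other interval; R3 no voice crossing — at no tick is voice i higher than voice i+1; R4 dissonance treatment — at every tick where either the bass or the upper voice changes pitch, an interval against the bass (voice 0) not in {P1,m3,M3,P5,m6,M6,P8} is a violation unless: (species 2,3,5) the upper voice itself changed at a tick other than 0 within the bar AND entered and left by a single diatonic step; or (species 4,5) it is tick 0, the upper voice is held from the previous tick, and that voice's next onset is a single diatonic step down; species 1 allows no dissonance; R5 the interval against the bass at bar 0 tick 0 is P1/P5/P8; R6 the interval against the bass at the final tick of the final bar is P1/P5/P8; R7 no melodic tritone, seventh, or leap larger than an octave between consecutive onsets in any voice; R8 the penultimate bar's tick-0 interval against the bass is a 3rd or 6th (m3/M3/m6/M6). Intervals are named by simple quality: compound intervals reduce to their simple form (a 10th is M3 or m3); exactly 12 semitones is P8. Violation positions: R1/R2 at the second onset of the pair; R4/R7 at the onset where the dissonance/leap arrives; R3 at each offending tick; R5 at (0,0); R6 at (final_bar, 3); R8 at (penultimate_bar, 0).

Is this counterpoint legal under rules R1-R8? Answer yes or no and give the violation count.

bar 0: v0=F3 v1=F4 (P8)
bar 1: v0=E3 v1=C4 (m6)
bar 2: v0=F3 v1=G3 (M2)
bar 3: v0=E3 v1=G3 (m3)
bar 4: v0=G3 v1=E4 (M6)
bar 5: v0=F3 v1=F4 (P8)
  R4 @ bar2.0: F3/G3 M2 untreated

No (1 violations)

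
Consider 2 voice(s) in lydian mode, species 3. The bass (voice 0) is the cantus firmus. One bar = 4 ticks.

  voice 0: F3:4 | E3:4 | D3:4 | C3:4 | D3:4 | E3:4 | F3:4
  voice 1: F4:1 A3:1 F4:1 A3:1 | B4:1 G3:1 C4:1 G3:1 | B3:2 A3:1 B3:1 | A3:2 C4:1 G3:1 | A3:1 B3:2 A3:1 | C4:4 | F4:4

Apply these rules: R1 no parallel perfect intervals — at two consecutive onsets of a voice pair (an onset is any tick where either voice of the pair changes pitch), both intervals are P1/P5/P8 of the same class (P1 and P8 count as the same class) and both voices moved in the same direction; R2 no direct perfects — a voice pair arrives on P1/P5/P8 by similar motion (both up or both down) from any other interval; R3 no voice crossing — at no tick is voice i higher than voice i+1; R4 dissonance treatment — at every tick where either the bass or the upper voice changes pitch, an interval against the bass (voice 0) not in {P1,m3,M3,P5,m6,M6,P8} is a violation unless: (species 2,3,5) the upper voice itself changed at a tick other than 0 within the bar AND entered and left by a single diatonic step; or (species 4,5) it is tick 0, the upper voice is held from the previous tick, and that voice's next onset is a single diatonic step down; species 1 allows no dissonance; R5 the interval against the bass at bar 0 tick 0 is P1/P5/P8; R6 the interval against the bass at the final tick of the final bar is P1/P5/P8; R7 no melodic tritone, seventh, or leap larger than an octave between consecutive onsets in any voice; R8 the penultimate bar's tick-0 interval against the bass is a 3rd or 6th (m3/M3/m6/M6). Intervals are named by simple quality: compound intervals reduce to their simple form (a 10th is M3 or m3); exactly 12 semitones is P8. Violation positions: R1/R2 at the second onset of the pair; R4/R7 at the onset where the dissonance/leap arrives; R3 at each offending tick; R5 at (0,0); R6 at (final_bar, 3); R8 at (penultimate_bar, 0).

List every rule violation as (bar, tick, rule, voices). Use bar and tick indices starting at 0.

bar 0: v0=F3 v1=F4 downbeat P8
bar 1: v0=E3 v1=B4 downbeat P5
bar 2: v0=D3 v1=B3 downbeat M6
bar 3: v0=C3 v1=A3 downbeat M6
bar 4: v0=D3 v1=A3 downbeat P5
bar 5: v0=E3 v1=C4 downbeat m6
bar 6: v0=F3 v1=F4 downbeat P8
  -> R7 @ bar 1 tick 0 v(1,): A3->B4 leap 14st
  -> R7 @ bar 1 tick 1 v(1,): B4->G3 leap 16st
  -> R1 @ bar 4 tick 0 v(0, 1): C3/G3 P5 -> D3/A3 P5 similar
  -> R2 @ bar 6 tick 0 v(0, 1): E3/C4 m6 -> F3/F4 P8 similar

(1, 0, R7, (1,))
(1, 1, R7, (1,))
(4, 0, R1, (0, 1))
(6, 0, R2, (0, 1))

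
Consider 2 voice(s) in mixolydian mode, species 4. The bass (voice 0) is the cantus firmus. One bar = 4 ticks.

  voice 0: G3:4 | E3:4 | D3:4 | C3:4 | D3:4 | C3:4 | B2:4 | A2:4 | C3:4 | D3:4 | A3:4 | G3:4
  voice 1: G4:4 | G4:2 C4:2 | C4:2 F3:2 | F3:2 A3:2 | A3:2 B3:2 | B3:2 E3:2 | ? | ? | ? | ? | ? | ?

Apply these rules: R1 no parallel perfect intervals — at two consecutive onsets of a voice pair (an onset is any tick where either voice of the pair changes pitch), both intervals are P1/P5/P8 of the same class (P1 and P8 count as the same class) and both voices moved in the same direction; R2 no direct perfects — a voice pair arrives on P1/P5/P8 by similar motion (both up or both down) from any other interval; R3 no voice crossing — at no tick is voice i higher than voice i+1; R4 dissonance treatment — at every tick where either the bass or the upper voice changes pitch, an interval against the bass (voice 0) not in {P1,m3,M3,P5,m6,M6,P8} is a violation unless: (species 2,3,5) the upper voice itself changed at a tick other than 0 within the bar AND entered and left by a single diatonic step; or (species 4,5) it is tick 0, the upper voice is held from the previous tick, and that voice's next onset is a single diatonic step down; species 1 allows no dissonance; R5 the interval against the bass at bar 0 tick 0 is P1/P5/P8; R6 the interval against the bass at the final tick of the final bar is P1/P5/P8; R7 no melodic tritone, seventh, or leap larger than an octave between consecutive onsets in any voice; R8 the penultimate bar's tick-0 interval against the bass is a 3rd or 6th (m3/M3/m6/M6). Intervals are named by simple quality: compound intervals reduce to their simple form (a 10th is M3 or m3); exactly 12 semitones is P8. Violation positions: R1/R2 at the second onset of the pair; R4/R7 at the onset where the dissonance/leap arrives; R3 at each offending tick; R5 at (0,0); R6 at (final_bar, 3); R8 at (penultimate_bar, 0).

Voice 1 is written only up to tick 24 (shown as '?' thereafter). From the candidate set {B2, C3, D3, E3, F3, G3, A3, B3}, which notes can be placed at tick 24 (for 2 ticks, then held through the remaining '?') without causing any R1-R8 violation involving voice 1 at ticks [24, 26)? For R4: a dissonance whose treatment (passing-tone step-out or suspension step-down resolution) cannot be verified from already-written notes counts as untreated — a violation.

B2: violates R2
C3: violates R4
D3: legal
E3: violates R4
F3: violates R4
G3: legal
A3: violates R4
B3: legal

{B3, D3, G3}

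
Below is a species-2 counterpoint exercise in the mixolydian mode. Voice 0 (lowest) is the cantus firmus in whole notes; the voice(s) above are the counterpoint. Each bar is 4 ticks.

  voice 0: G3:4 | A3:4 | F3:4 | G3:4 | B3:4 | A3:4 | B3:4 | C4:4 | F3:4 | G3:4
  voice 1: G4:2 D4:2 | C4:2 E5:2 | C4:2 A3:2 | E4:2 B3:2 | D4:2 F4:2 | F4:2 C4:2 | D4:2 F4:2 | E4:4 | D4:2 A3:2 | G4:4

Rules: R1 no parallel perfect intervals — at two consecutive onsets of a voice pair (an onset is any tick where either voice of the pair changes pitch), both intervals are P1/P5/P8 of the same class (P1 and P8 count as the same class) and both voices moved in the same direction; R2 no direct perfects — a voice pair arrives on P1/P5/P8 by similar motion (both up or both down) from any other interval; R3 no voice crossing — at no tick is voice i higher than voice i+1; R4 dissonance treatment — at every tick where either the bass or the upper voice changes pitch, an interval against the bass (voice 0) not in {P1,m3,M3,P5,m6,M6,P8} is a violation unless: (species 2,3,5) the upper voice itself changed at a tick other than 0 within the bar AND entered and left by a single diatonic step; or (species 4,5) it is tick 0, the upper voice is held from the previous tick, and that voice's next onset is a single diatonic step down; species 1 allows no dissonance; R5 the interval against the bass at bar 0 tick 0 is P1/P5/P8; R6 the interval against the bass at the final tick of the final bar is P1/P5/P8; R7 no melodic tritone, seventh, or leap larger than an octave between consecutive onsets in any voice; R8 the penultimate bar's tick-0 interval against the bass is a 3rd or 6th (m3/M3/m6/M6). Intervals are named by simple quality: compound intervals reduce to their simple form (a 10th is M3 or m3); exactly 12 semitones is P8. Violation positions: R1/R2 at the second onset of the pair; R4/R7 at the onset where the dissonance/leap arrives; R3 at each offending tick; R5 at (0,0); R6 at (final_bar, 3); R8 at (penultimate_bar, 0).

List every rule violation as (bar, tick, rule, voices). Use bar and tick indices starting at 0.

(1, 2, R7, (1,))
(2, 0, R1, (0, 1))
(2, 0, R7, (1,))
(4, 2, R4, (0, 1))
(6, 2, R4, (0, 1))
(9, 0, R2, (0, 1))
(9, 0, R7, (1,))

bar 0: v0=G3 v1=G4 downbeat P8
bar 1: v0=A3 v1=C4 downbeat m3
bar 2: v0=F3 v1=C4 downbeat P5
bar 3: v0=G3 v1=E4 downbeat M6
bar 4: v0=B3 v1=D4 downbeat m3
bar 5: v0=A3 v1=F4 downbeat m6
bar 6: v0=B3 v1=D4 downbeat m3
bar 7: v0=C4 v1=E4 downbeat M3
bar 8: v0=F3 v1=D4 downbeat M6
bar 9: v0=G3 v1=G4 downbeat P8
  -> R7 @ bar 1 tick 2 v(1,): C4->E5 leap 16st
  -> R1 @ bar 2 tick 0 v(0, 1): A3/E5 P5 -> F3/C4 P5 similar
  -> R7 @ bar 2 tick 0 v(1,): E5->C4 leap 16st
  -> R4 @ bar 4 tick 2 v(0, 1): B3/F4 TT untreated
  -> R4 @ bar 6 tick 2 v(0, 1): B3/F4 TT untreated
  -> R2 @ bar 9 tick 0 v(0, 1): F3/A3 M3 -> G3/G4 P8 similar
  -> R7 @ bar 9 tick 0 v(1,): A3->G4 leap 10st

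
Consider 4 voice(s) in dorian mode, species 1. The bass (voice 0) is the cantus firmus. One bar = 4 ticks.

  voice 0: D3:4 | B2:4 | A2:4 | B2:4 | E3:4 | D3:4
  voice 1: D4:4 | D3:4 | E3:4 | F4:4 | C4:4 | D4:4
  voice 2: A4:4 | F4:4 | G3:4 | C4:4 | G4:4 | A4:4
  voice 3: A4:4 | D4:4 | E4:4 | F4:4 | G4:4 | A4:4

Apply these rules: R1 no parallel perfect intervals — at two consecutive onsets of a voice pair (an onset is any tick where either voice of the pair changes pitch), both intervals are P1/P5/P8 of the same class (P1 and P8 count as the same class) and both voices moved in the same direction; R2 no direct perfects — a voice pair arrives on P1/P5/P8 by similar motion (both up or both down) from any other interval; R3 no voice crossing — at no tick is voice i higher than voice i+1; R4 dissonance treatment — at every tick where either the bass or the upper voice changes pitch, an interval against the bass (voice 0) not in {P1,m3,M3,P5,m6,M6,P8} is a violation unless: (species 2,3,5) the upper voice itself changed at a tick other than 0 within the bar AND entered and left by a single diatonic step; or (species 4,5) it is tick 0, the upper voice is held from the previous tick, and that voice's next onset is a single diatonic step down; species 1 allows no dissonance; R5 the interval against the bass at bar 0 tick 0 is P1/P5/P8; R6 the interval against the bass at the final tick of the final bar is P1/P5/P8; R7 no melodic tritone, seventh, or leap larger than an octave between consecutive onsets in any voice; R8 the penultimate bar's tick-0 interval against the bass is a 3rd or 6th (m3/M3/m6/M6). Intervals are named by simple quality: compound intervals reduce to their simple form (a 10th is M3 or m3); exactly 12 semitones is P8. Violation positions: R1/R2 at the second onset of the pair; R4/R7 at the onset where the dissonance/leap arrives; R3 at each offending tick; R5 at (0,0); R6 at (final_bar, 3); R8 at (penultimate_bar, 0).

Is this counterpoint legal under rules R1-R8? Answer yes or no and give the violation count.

bar 0: v0=D3 v1=D4 v2=A4 v3=A4 (P5)
bar 1: v0=B2 v1=D3 v2=F4 v3=D4 (m3)
bar 2: v0=A2 v1=E3 v2=G3 v3=E4 (P5)
bar 3: v0=B2 v1=F4 v2=C4 v3=F4 (TT)
bar 4: v0=E3 v1=C4 v2=G4 v3=G4 (m3)
bar 5: v0=D3 v1=D4 v2=A4 v3=A4 (P5)
  R2 @ bar1.0: D4/A4 P5 -> D3/D4 P8 similar
  R3 @ bar1.0: F4 above D4
  R4 @ bar1.0: B2/F4 TT untreated
  R3 @ bar1.1: F4 above D4
  R3 @ bar1.2: F4 above D4
  R3 @ bar1.3: F4 above D4
  R1 @ bar2.0: D3/D4 P8 -> E3/E4 P8 similar
  R4 @ bar2.0: A2/G3 m7 untreated
  R7 @ bar2.0: F4->G3 leap 10st
  R1 @ bar3.0: E3/E4 P8 -> F4/F4 P1 similar
  R3 @ bar3.0: F4 above C4
  R4 @ bar3.0: B2/F4 TT untreated
  R4 @ bar3.0: B2/C4 m2 untreated
  R4 @ bar3.0: B2/F4 TT untreated
  R7 @ bar3.0: E3->F4 leap 13st
  R3 @ bar3.1: F4 above C4
  R3 @ bar3.2: F4 above C4
  R3 @ bar3.3: F4 above C4
  R2 @ bar4.0: C4/F4 P4 -> G4/G4 P1 similar
  R1 @ bar5.0: C4/G4 P5 -> D4/A4 P5 similar
  R1 @ bar5.0: C4/G4 P5 -> D4/A4 P5 similar
  R1 @ bar5.0: G4/G4 P1 -> A4/A4 P1 similar

No (22 violations)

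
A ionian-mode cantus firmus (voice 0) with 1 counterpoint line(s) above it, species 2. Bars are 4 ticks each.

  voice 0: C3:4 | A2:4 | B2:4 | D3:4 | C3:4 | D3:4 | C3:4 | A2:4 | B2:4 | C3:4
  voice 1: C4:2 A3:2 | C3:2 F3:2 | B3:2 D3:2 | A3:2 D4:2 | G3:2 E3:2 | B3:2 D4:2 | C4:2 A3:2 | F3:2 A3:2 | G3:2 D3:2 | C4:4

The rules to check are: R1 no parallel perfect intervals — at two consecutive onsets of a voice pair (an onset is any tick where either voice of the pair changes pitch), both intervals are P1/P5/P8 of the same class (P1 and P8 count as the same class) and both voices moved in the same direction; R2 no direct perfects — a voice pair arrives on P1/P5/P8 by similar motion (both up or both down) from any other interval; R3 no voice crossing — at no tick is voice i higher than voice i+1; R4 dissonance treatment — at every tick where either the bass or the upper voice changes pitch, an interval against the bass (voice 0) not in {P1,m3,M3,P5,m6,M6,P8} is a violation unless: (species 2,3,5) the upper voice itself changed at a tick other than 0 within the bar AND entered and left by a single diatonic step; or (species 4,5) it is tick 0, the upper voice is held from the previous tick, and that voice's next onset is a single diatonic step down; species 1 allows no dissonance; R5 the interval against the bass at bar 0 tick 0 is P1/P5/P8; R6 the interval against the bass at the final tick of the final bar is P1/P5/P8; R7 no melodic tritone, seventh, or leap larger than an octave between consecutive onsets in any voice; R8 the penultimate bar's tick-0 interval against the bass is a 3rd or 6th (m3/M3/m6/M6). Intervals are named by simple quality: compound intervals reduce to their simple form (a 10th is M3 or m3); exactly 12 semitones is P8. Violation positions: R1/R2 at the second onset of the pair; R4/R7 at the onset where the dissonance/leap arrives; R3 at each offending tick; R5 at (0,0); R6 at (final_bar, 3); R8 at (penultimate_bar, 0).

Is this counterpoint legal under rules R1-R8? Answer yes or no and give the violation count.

No (7 violations)

bar 0: v0=C3 v1=C4 (P8)
bar 1: v0=A2 v1=C3 (m3)
bar 2: v0=B2 v1=B3 (P8)
bar 3: v0=D3 v1=A3 (P5)
bar 4: v0=C3 v1=G3 (P5)
bar 5: v0=D3 v1=B3 (M6)
bar 6: v0=C3 v1=C4 (P8)
bar 7: v0=A2 v1=F3 (m6)
bar 8: v0=B2 v1=G3 (m6)
bar 9: v0=C3 v1=C4 (P8)
  R2 @ bar2.0: A2/F3 m6 -> B2/B3 P8 similar
  R7 @ bar2.0: F3->B3 leap 6st
  R2 @ bar3.0: B2/D3 m3 -> D3/A3 P5 similar
  R2 @ bar4.0: D3/D4 P8 -> C3/G3 P5 similar
  R1 @ bar6.0: D3/D4 P8 -> C3/C4 P8 similar
  R2 @ bar9.0: B2/D3 m3 -> C3/C4 P8 similar
  R7 @ bar9.0: D3->C4 leap 10st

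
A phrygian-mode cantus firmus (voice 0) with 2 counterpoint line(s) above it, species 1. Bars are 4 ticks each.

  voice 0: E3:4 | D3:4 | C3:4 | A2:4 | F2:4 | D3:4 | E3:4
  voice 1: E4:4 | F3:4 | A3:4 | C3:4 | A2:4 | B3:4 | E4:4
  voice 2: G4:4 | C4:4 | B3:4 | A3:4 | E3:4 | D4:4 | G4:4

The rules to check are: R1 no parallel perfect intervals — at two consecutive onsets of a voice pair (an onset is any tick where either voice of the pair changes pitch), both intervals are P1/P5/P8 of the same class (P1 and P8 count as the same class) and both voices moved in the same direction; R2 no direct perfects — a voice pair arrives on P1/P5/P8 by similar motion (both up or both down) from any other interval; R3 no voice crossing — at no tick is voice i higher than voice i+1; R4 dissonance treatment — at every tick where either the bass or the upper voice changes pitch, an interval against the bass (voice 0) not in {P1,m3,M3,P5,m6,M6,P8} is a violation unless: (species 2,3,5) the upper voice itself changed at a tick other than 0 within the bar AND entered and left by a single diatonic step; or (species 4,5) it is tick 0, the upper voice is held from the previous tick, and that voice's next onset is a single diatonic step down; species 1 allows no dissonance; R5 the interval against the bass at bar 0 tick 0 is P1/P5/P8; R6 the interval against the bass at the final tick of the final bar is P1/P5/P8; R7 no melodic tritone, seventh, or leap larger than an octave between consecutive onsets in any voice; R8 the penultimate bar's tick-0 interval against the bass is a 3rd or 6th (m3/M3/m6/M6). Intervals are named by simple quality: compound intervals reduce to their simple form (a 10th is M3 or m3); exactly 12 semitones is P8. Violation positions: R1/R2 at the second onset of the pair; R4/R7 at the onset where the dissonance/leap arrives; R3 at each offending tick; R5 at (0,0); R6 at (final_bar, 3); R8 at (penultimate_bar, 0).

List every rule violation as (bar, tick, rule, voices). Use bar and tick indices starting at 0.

(0, 0, R5, (0, 2))
(1, 0, R2, (1, 2))
(1, 0, R4, (0, 2))
(1, 0, R7, (1,))
(2, 0, R4, (0, 2))
(3, 0, R2, (0, 2))
(4, 0, R2, (1, 2))
(4, 0, R4, (0, 2))
(5, 0, R2, (0, 2))
(5, 0, R7, (1,))
(5, 0, R7, (2,))
(5, 0, R8, (0, 2))
(6, 0, R2, (0, 1))
(6, 3, R6, (0, 2))

bar 0: v0=E3 v1=E4 v2=G4 downbeat m3
bar 1: v0=D3 v1=F3 v2=C4 downbeat m7
bar 2: v0=C3 v1=A3 v2=B3 downbeat M7
bar 3: v0=A2 v1=C3 v2=A3 downbeat P8
bar 4: v0=F2 v1=A2 v2=E3 downbeat M7
bar 5: v0=D3 v1=B3 v2=D4 downbeat P8
bar 6: v0=E3 v1=E4 v2=G4 downbeat m3
  -> R5 @ bar 0 tick 0 v(0, 2): opens on m3
  -> R2 @ bar 1 tick 0 v(1, 2): E4/G4 m3 -> F3/C4 P5 similar
  -> R4 @ bar 1 tick 0 v(0, 2): D3/C4 m7 untreated
  -> R7 @ bar 1 tick 0 v(1,): E4->F3 leap 11st
  -> R4 @ bar 2 tick 0 v(0, 2): C3/B3 M7 untreated
  -> R2 @ bar 3 tick 0 v(0, 2): C3/B3 M7 -> A2/A3 P8 similar
  -> R2 @ bar 4 tick 0 v(1, 2): C3/A3 M6 -> A2/E3 P5 similar
  -> R4 @ bar 4 tick 0 v(0, 2): F2/E3 M7 untreated
  -> R2 @ bar 5 tick 0 v(0, 2): F2/E3 M7 -> D3/D4 P8 similar
  -> R7 @ bar 5 tick 0 v(1,): A2->B3 leap 14st
  -> R7 @ bar 5 tick 0 v(2,): E3->D4 leap 10st
  -> R8 @ bar 5 tick 0 v(0, 2): penult P8 not 3rd/6th
  -> R2 @ bar 6 tick 0 v(0, 1): D3/B3 M6 -> E3/E4 P8 similar
  -> R6 @ bar 6 tick 3 v(0, 2): closes on m3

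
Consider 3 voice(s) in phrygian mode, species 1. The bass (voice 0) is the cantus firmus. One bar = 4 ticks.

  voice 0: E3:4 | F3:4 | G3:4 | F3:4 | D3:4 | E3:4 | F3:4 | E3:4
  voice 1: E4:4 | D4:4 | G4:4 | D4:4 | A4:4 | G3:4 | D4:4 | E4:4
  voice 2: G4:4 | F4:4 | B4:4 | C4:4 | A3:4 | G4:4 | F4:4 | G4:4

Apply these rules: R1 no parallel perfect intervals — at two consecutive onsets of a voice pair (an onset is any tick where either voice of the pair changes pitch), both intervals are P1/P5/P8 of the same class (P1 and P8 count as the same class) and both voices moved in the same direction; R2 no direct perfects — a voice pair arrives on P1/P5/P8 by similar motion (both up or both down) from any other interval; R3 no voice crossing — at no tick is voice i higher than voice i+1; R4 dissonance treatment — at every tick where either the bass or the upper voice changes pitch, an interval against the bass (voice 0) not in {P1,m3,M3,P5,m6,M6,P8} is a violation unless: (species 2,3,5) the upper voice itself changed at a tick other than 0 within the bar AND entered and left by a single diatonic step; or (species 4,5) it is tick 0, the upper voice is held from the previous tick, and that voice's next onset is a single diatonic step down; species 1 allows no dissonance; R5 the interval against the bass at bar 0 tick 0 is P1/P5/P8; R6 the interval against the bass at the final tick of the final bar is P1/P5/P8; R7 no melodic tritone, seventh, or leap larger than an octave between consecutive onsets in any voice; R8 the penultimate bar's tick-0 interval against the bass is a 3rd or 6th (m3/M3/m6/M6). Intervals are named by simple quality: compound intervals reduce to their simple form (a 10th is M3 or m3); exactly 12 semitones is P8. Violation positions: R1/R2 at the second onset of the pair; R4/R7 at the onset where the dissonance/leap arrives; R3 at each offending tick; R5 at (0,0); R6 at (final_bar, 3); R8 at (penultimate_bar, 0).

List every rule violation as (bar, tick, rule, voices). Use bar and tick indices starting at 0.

(0, 0, R5, (0, 2))
(2, 0, R2, (0, 1))
(2, 0, R7, (2,))
(3, 0, R2, (0, 2))
(3, 0, R3, (1, 2))
(3, 0, R7, (2,))
(3, 1, R3, (1, 2))
(3, 2, R3, (1, 2))
(3, 3, R3, (1, 2))
(4, 0, R1, (0, 2))
(4, 0, R3, (1, 2))
(4, 1, R3, (1, 2))
(4, 2, R3, (1, 2))
(4, 3, R3, (1, 2))
(5, 0, R7, (1,))
(5, 0, R7, (2,))
(6, 0, R8, (0, 2))
(7, 3, R6, (0, 2))

bar 0: v0=E3 v1=E4 v2=G4 downbeat m3
bar 1: v0=F3 v1=D4 v2=F4 downbeat P8
bar 2: v0=G3 v1=G4 v2=B4 downbeat M3
bar 3: v0=F3 v1=D4 v2=C4 downbeat P5
bar 4: v0=D3 v1=A4 v2=A3 downbeat P5
bar 5: v0=E3 v1=G3 v2=G4 downbeat m3
bar 6: v0=F3 v1=D4 v2=F4 downbeat P8
bar 7: v0=E3 v1=E4 v2=G4 downbeat m3
  -> R5 @ bar 0 tick 0 v(0, 2): opens on m3
  -> R2 @ bar 2 tick 0 v(0, 1): F3/D4 M6 -> G3/G4 P8 similar
  -> R7 @ bar 2 tick 0 v(2,): F4->B4 leap 6st
  -> R2 @ bar 3 tick 0 v(0, 2): G3/B4 M3 -> F3/C4 P5 similar
  -> R3 @ bar 3 tick 0 v(1, 2): D4 above C4
  -> R7 @ bar 3 tick 0 v(2,): B4->C4 leap 11st
  -> R3 @ bar 3 tick 1 v(1, 2): D4 above C4
  -> R3 @ bar 3 tick 2 v(1, 2): D4 above C4
  -> R3 @ bar 3 tick 3 v(1, 2): D4 above C4
  -> R1 @ bar 4 tick 0 v(0, 2): F3/C4 P5 -> D3/A3 P5 similar
  -> R3 @ bar 4 tick 0 v(1, 2): A4 above A3
  -> R3 @ bar 4 tick 1 v(1, 2): A4 above A3
  -> R3 @ bar 4 tick 2 v(1, 2): A4 above A3
  -> R3 @ bar 4 tick 3 v(1, 2): A4 above A3
  -> R7 @ bar 5 tick 0 v(1,): A4->G3 leap 14st
  -> R7 @ bar 5 tick 0 v(2,): A3->G4 leap 10st
  -> R8 @ bar 6 tick 0 v(0, 2): penult P8 not 3rd/6th
  -> R6 @ bar 7 tick 3 v(0, 2): closes on m3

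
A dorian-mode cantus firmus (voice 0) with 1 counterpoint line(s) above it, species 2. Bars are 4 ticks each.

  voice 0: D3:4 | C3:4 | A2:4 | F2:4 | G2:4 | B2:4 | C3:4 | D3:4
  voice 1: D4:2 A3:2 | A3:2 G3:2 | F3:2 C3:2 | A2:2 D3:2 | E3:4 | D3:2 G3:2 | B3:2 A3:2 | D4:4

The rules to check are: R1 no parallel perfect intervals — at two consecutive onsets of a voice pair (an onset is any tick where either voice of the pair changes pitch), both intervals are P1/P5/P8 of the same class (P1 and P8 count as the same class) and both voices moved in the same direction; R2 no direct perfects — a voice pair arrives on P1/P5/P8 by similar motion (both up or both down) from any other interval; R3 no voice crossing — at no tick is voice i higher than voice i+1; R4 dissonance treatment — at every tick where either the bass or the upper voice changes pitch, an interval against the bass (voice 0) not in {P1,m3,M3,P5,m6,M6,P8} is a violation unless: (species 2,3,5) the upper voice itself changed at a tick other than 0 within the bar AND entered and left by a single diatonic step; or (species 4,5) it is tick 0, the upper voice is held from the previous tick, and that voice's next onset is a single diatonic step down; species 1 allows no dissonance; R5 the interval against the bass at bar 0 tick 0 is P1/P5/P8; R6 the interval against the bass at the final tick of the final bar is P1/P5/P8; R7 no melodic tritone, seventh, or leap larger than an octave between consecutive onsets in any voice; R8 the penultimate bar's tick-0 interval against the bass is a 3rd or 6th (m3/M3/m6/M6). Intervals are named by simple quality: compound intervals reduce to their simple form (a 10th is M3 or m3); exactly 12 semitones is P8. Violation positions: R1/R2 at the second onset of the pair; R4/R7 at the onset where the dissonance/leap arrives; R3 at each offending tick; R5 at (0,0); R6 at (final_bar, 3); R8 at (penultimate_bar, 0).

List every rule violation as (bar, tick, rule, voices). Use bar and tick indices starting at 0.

bar 0: v0=D3 v1=D4 downbeat P8
bar 1: v0=C3 v1=A3 downbeat M6
bar 2: v0=A2 v1=F3 downbeat m6
bar 3: v0=F2 v1=A2 downbeat M3
bar 4: v0=G2 v1=E3 downbeat M6
bar 5: v0=B2 v1=D3 downbeat m3
bar 6: v0=C3 v1=B3 downbeat M7
bar 7: v0=D3 v1=D4 downbeat P8
  -> R4 @ bar 6 tick 0 v(0, 1): C3/B3 M7 untreated
  -> R8 @ bar 6 tick 0 v(0, 1): penult M7 not 3rd/6th
  -> R2 @ bar 7 tick 0 v(0, 1): C3/A3 M6 -> D3/D4 P8 similar

(6, 0, R4, (0, 1))
(6, 0, R8, (0, 1))
(7, 0, R2, (0, 1))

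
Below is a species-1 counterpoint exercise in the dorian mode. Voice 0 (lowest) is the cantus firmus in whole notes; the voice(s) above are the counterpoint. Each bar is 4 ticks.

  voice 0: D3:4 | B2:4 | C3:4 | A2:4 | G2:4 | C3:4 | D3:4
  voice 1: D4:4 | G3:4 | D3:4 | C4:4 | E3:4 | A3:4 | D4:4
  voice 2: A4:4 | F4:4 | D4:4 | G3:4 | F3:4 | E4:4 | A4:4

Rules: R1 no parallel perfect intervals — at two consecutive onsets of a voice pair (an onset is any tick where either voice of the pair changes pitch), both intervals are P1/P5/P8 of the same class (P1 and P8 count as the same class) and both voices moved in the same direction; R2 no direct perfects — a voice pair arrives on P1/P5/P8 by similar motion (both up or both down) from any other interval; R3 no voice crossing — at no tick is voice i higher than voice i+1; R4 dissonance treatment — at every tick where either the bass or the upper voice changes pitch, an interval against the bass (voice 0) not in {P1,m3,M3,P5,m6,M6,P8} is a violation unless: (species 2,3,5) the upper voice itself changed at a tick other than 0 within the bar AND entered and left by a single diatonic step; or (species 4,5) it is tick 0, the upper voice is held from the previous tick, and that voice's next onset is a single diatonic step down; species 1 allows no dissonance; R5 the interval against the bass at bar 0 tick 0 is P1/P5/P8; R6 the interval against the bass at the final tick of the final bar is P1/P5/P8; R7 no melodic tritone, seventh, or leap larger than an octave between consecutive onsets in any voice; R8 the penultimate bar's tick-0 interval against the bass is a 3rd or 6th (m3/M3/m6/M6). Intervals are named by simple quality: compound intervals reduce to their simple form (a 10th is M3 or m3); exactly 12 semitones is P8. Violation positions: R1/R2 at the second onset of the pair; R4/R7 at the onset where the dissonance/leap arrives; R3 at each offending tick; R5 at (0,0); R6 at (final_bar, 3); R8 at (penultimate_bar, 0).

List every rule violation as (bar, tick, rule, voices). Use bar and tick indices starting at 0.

(1, 0, R4, (0, 2))
(2, 0, R2, (1, 2))
(2, 0, R4, (0, 1))
(2, 0, R4, (0, 2))
(3, 0, R3, (1, 2))
(3, 0, R4, (0, 2))
(3, 0, R7, (1,))
(3, 1, R3, (1, 2))
(3, 2, R3, (1, 2))
(3, 3, R3, (1, 2))
(4, 0, R4, (0, 2))
(5, 0, R2, (1, 2))
(5, 0, R7, (2,))
(6, 0, R1, (1, 2))
(6, 0, R2, (0, 1))
(6, 0, R2, (0, 2))

bar 0: v0=D3 v1=D4 v2=A4 downbeat P5
bar 1: v0=B2 v1=G3 v2=F4 downbeat TT
bar 2: v0=C3 v1=D3 v2=D4 downbeat M2
bar 3: v0=A2 v1=C4 v2=G3 downbeat m7
bar 4: v0=G2 v1=E3 v2=F3 downbeat m7
bar 5: v0=C3 v1=A3 v2=E4 downbeat M3
bar 6: v0=D3 v1=D4 v2=A4 downbeat P5
  -> R4 @ bar 1 tick 0 v(0, 2): B2/F4 TT untreated
  -> R2 @ bar 2 tick 0 v(1, 2): G3/F4 m7 -> D3/D4 P8 similar
  -> R4 @ bar 2 tick 0 v(0, 1): C3/D3 M2 untreated
  -> R4 @ bar 2 tick 0 v(0, 2): C3/D4 M2 untreated
  -> R3 @ bar 3 tick 0 v(1, 2): C4 above G3
  -> R4 @ bar 3 tick 0 v(0, 2): A2/G3 m7 untreated
  -> R7 @ bar 3 tick 0 v(1,): D3->C4 leap 10st
  -> R3 @ bar 3 tick 1 v(1, 2): C4 above G3
  -> R3 @ bar 3 tick 2 v(1, 2): C4 above G3
  -> R3 @ bar 3 tick 3 v(1, 2): C4 above G3
  -> R4 @ bar 4 tick 0 v(0, 2): G2/F3 m7 untreated
  -> R2 @ bar 5 tick 0 v(1, 2): E3/F3 m2 -> A3/E4 P5 similar
  -> R7 @ bar 5 tick 0 v(2,): F3->E4 leap 11st
  -> R1 @ bar 6 tick 0 v(1, 2): A3/E4 P5 -> D4/A4 P5 similar
  -> R2 @ bar 6 tick 0 v(0, 1): C3/A3 M6 -> D3/D4 P8 similar
  -> R2 @ bar 6 tick 0 v(0, 2): C3/E4 M3 -> D3/A4 P5 similar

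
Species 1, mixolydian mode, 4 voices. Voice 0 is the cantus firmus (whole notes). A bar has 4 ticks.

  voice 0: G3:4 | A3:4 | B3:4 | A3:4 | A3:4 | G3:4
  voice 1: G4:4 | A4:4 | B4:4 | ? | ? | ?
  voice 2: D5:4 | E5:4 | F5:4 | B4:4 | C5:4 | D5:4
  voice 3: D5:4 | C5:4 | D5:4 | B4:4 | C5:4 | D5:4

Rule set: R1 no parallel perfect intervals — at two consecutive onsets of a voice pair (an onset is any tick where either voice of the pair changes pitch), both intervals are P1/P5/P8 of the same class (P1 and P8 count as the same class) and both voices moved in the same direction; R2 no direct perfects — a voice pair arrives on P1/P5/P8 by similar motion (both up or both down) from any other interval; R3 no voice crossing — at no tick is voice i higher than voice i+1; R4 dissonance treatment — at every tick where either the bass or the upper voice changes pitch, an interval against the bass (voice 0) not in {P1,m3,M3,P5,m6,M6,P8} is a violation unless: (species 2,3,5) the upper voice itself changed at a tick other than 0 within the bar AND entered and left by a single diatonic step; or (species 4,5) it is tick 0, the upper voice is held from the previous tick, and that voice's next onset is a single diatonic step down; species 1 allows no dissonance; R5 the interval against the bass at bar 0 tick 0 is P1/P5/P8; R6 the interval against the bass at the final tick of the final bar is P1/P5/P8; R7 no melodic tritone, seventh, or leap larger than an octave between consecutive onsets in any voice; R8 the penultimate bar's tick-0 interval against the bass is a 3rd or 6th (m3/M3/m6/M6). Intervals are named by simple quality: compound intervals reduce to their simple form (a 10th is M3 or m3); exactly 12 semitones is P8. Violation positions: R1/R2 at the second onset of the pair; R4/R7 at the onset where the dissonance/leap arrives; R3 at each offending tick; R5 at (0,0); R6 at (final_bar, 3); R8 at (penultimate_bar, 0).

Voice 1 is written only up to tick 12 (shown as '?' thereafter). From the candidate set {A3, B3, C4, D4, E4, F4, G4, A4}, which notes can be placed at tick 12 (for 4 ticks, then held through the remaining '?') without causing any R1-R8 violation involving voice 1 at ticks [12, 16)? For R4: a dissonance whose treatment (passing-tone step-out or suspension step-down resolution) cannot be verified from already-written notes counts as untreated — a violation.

A3: violates R1,R7
B3: violates R2,R4
C4: violates R7
D4: violates R4
E4: violates R2
F4: violates R7
G4: violates R4
A4: violates R1

{}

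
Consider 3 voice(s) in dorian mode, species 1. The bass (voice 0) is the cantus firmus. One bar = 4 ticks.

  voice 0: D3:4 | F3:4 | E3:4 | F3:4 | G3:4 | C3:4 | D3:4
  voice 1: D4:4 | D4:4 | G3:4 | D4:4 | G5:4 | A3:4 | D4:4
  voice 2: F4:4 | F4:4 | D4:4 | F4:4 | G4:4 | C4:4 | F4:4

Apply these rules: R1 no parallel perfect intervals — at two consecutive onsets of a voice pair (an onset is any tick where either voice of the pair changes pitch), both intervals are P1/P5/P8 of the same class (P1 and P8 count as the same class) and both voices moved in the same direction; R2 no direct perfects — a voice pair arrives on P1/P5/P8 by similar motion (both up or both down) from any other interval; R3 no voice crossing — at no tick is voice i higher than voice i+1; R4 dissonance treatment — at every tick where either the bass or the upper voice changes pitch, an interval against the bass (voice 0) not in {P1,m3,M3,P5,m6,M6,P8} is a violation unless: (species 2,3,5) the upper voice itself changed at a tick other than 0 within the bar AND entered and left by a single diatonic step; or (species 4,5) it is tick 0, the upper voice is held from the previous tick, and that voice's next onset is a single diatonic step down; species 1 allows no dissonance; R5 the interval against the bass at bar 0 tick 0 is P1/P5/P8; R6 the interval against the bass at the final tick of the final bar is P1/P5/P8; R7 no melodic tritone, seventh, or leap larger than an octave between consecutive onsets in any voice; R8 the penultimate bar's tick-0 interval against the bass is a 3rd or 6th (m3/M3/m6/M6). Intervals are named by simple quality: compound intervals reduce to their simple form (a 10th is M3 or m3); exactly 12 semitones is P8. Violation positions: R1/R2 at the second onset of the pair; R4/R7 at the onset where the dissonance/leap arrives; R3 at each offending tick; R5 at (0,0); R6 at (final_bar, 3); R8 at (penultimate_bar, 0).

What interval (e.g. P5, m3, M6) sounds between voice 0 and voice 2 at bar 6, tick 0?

voice 0=D3 voice 2=F4 -> m3

m3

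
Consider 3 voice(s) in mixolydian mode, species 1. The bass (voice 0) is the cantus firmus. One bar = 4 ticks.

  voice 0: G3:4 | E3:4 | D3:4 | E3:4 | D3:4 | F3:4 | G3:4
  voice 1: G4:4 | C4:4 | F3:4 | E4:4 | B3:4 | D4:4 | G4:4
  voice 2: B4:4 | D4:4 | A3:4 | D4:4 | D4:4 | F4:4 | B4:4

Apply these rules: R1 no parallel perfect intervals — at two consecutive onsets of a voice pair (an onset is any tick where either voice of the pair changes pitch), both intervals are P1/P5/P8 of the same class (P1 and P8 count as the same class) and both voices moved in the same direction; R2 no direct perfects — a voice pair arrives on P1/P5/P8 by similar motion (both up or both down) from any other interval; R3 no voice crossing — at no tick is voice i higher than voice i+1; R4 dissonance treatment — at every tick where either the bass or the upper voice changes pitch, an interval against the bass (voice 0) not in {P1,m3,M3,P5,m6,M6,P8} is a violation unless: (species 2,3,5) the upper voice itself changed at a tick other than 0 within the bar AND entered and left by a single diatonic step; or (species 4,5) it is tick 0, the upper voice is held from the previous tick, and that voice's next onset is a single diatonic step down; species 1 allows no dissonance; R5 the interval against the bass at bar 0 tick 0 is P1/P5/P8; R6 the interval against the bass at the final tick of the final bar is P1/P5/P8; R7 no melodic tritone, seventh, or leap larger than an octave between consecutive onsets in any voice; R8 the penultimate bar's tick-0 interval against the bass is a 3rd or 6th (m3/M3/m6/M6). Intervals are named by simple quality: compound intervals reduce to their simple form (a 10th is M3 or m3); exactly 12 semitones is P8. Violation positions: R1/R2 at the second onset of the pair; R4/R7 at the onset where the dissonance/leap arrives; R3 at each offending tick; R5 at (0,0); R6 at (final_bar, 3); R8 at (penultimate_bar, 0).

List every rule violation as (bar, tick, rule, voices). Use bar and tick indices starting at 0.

(0, 0, R5, (0, 2))
(1, 0, R4, (0, 2))
(2, 0, R2, (0, 2))
(3, 0, R2, (0, 1))
(3, 0, R3, (1, 2))
(3, 0, R4, (0, 2))
(3, 0, R7, (1,))
(3, 1, R3, (1, 2))
(3, 2, R3, (1, 2))
(3, 3, R3, (1, 2))
(5, 0, R1, (0, 2))
(5, 0, R8, (0, 2))
(6, 0, R2, (0, 1))
(6, 0, R7, (2,))
(6, 3, R6, (0, 2))

bar 0: v0=G3 v1=G4 v2=B4 downbeat M3
bar 1: v0=E3 v1=C4 v2=D4 downbeat m7
bar 2: v0=D3 v1=F3 v2=A3 downbeat P5
bar 3: v0=E3 v1=E4 v2=D4 downbeat m7
bar 4: v0=D3 v1=B3 v2=D4 downbeat P8
bar 5: v0=F3 v1=D4 v2=F4 downbeat P8
bar 6: v0=G3 v1=G4 v2=B4 downbeat M3
  -> R5 @ bar 0 tick 0 v(0, 2): opens on M3
  -> R4 @ bar 1 tick 0 v(0, 2): E3/D4 m7 untreated
  -> R2 @ bar 2 tick 0 v(0, 2): E3/D4 m7 -> D3/A3 P5 similar
  -> R2 @ bar 3 tick 0 v(0, 1): D3/F3 m3 -> E3/E4 P8 similar
  -> R3 @ bar 3 tick 0 v(1, 2): E4 above D4
  -> R4 @ bar 3 tick 0 v(0, 2): E3/D4 m7 untreated
  -> R7 @ bar 3 tick 0 v(1,): F3->E4 leap 11st
  -> R3 @ bar 3 tick 1 v(1, 2): E4 above D4
  -> R3 @ bar 3 tick 2 v(1, 2): E4 above D4
  -> R3 @ bar 3 tick 3 v(1, 2): E4 above D4
  -> R1 @ bar 5 tick 0 v(0, 2): D3/D4 P8 -> F3/F4 P8 similar
  -> R8 @ bar 5 tick 0 v(0, 2): penult P8 not 3rd/6th
  -> R2 @ bar 6 tick 0 v(0, 1): F3/D4 M6 -> G3/G4 P8 similar
  -> R7 @ bar 6 tick 0 v(2,): F4->B4 leap 6st
  -> R6 @ bar 6 tick 3 v(0, 2): closes on M3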